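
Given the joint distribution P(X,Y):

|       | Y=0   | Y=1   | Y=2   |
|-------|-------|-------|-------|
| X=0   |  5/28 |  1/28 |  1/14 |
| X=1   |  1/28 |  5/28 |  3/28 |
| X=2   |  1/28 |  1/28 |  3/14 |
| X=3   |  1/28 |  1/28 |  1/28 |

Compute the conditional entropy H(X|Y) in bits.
1.6263 bits

H(X|Y) = H(X,Y) - H(Y)

H(X,Y) = -Σ_{x,y} P(x,y) log₂ P(x,y). Per-cell terms -P(x,y)·log₂P(x,y):
  X=0: 0.44383, 0.17169, 0.27195
  X=1: 0.17169, 0.44383, 0.34526
  X=2: 0.17169, 0.17169, 0.47623
  X=3: 0.17169, 0.17169, 0.17169
Sum of the 12 terms: H(X,Y) = 3.18293 bits

Marginal of Y (column sums):
  P(Y=0) = 5/28 + 1/28 + 1/28 + 1/28 = 2/7
  P(Y=1) = 1/28 + 5/28 + 1/28 + 1/28 = 2/7
  P(Y=2) = 1/14 + 3/28 + 3/14 + 1/28 = 3/7
H(Y) = -[(2/7)·log₂(2/7) + (2/7)·log₂(2/7) + (3/7)·log₂(3/7)]
  = 0.51639 + 0.51639 + 0.52388 = 1.55666 bits

H(X|Y) = H(X,Y) - H(Y) = 3.18293 - 1.55666 = 1.6263 bits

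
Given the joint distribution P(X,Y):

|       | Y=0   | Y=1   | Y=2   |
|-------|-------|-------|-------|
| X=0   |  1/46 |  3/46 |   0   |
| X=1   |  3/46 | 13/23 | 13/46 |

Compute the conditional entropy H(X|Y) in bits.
0.3730 bits

H(X|Y) = H(X,Y) - H(Y)

H(X,Y) = -Σ_{x,y} P(x,y) log₂ P(x,y). Per-cell terms -P(x,y)·log₂P(x,y):
  X=0: 0.1200774, 0.2568652, 0.0000000
  X=1: 0.2568652, 0.4652430, 0.5152302
  (cells with P = 0 contribute 0)
Sum of the 6 terms: H(X,Y) = 1.614281 bits

Marginal of Y (column sums):
  P(Y=0) = 1/46 + 3/46 = 2/23
  P(Y=1) = 3/46 + 13/23 = 29/46
  P(Y=2) = 0 + 13/46 = 13/46
H(Y) = -[(2/23)·log₂(2/23) + (29/46)·log₂(29/46) + (13/46)·log₂(13/46)]
  = 0.3063967 + 0.4196054 + 0.5152302 = 1.241232 bits

H(X|Y) = H(X,Y) - H(Y) = 1.614281 - 1.241232 = 0.3730 bits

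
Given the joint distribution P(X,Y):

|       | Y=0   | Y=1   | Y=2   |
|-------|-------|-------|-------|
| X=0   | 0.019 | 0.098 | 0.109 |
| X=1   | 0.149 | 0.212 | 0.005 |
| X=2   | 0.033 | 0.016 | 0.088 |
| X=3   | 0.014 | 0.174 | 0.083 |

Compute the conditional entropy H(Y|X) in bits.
1.1781 bits

H(Y|X) = H(X,Y) - H(X)

H(X,Y) = -Σ_{x,y} P(x,y) log₂ P(x,y). Per-cell terms -P(x,y)·log₂P(x,y):
  X=0: 0.10864, 0.32841, 0.34854
  X=1: 0.40925, 0.47443, 0.03822
  X=2: 0.16241, 0.09545, 0.30856
  X=3: 0.08622, 0.43897, 0.29803
Sum of the 12 terms: H(X,Y) = 3.0971 bits

Marginal of X (row sums):
  P(X=0) = 0.019 + 0.098 + 0.109 = 0.226
  P(X=1) = 0.149 + 0.212 + 0.005 = 0.366
  P(X=2) = 0.033 + 0.016 + 0.088 = 0.137
  P(X=3) = 0.014 + 0.174 + 0.083 = 0.271
H(X) = -[0.226·log₂(0.226) + 0.366·log₂(0.366) + 0.137·log₂(0.137) + 0.271·log₂(0.271)]
  = 0.48491 + 0.53073 + 0.39288 + 0.51047 = 1.9190 bits

H(Y|X) = H(X,Y) - H(X) = 3.0971 - 1.9190 = 1.1781 bits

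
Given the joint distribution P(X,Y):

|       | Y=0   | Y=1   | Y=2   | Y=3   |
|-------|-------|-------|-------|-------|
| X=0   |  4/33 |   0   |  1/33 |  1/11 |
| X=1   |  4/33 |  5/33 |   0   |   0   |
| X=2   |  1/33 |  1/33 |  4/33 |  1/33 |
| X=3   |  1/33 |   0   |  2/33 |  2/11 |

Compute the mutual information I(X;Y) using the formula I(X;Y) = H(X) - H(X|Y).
0.6676 bits

I(X;Y) = H(X) - H(X|Y)

Marginal of X (row sums):
  P(X=0) = 4/33 + 0 + 1/33 + 1/11 = 8/33
  P(X=1) = 4/33 + 5/33 + 0 + 0 = 3/11
  P(X=2) = 1/33 + 1/33 + 4/33 + 1/33 = 7/33
  P(X=3) = 1/33 + 0 + 2/33 + 2/11 = 3/11
H(X) = -[(8/33)·log₂(8/33) + (3/11)·log₂(3/11) + (7/33)·log₂(7/33) + (3/11)·log₂(3/11)]
  = 0.49561 + 0.51122 + 0.47452 + 0.51122 = 1.9926 bits

Marginal of Y (column sums):
  P(Y=0) = 4/33 + 4/33 + 1/33 + 1/33 = 10/33
  P(Y=1) = 0 + 5/33 + 1/33 + 0 = 2/11
  P(Y=2) = 1/33 + 0 + 4/33 + 2/33 = 7/33
  P(Y=3) = 1/11 + 0 + 1/33 + 2/11 = 10/33
H(X|Y) = Σ_y P(y)·H(X|Y=y):
  Y=0: P(Y=0) = 10/33, P(X|Y=0) = (2/5, 2/5, 1/10, 1/10) → H(X|Y=0) = 1.72193
  Y=1: P(Y=1) = 2/11, P(X|Y=1) = (0, 5/6, 1/6, 0) → H(X|Y=1) = 0.65002
  Y=2: P(Y=2) = 7/33, P(X|Y=2) = (1/7, 0, 4/7, 2/7) → H(X|Y=2) = 1.37878
  Y=3: P(Y=3) = 10/33, P(X|Y=3) = (3/10, 0, 1/10, 3/5) → H(X|Y=3) = 1.29546
H(X|Y) = (10/33)·1.72193 + (2/11)·0.65002 + (7/33)·1.37878 + (10/33)·1.29546 = 1.3250 bits

I(X;Y) = H(X) - H(X|Y) = 1.9926 - 1.3250 = 0.6676 bits

Cross-check via I(X;Y) = H(X) + H(Y) - H(X,Y): computing H(Y) from the column sums and H(X,Y) from the 16 cells in the same way gives H(Y) = 1.9656 bits and H(X,Y) = 3.2906 bits, so
I(X;Y) = 1.9926 + 1.9656 - 3.2906 = 0.6676 bits ✓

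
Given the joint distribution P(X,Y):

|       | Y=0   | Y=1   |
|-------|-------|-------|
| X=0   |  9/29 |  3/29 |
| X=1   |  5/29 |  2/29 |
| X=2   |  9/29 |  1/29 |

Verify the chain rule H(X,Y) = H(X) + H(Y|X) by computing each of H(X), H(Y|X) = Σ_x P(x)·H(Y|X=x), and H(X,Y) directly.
H(X) = 1.5514 bits, H(Y|X) = 0.7058 bits, H(X,Y) = 2.2572 bits

Marginal of X (row sums):
  P(X=0) = 9/29 + 3/29 = 12/29
  P(X=1) = 5/29 + 2/29 = 7/29
  P(X=2) = 9/29 + 1/29 = 10/29
H(X) = -[(12/29)·log₂(12/29) + (7/29)·log₂(7/29) + (10/29)·log₂(10/29)]
  = 0.52677 + 0.49498 + 0.52967 = 1.5514 bits

H(Y|X) = Σ_x P(x)·H(Y|X=x):
  X=0: P(X=0) = 12/29, P(Y|X=0) = (3/4, 1/4) → H(Y|X=0) = 0.81128
  X=1: P(X=1) = 7/29, P(Y|X=1) = (5/7, 2/7) → H(Y|X=1) = 0.86312
  X=2: P(X=2) = 10/29, P(Y|X=2) = (9/10, 1/10) → H(Y|X=2) = 0.46900
H(Y|X) = (12/29)·0.81128 + (7/29)·0.86312 + (10/29)·0.46900 = 0.7058 bits

H(X,Y) = -Σ_{x,y} P(x,y) log₂ P(x,y). Per-cell terms -P(x,y)·log₂P(x,y):
  X=0: 0.52388, 0.33859
  X=1: 0.43725, 0.26607
  X=2: 0.52388, 0.16752
Sum of the 6 terms: H(X,Y) = 2.2572 bits

Chain rule check:
  H(X) + H(Y|X) = 1.5514 + 0.7058 = 2.2572 bits
  H(X,Y) = 2.2572 bits
✓ Chain rule verified.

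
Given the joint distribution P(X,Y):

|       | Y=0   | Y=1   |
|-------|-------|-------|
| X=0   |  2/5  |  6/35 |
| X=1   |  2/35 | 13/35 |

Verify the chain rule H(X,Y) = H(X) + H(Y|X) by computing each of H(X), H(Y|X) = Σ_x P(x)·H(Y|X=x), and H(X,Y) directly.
H(X) = 0.9852 bits, H(Y|X) = 0.7464 bits, H(X,Y) = 1.7316 bits

Marginal of X (row sums):
  P(X=0) = 2/5 + 6/35 = 4/7
  P(X=1) = 2/35 + 13/35 = 3/7
H(X) = -[(4/7)·log₂(4/7) + (3/7)·log₂(3/7)]
  = 0.46135 + 0.52388 = 0.9852 bits

H(Y|X) = Σ_x P(x)·H(Y|X=x):
  X=0: P(X=0) = 4/7, P(Y|X=0) = (7/10, 3/10) → H(Y|X=0) = 0.88129
  X=1: P(X=1) = 3/7, P(Y|X=1) = (2/15, 13/15) → H(Y|X=1) = 0.56651
H(Y|X) = (4/7)·0.88129 + (3/7)·0.56651 = 0.7464 bits

H(X,Y) = -Σ_{x,y} P(x,y) log₂ P(x,y). Per-cell terms -P(x,y)·log₂P(x,y):
  X=0: 0.52877, 0.43617
  X=1: 0.23596, 0.53071
Sum of the 4 terms: H(X,Y) = 1.7316 bits

Chain rule check:
  H(X) + H(Y|X) = 0.9852 + 0.7464 = 1.7316 bits
  H(X,Y) = 1.7316 bits
✓ Chain rule verified.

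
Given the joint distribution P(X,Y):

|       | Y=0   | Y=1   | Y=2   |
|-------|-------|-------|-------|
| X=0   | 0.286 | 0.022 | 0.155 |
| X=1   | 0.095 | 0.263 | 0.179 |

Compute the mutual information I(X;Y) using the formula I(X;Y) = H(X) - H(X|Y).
0.2428 bits

I(X;Y) = H(X) - H(X|Y)

Marginal of X (row sums):
  P(X=0) = 0.286 + 0.022 + 0.155 = 0.463
  P(X=1) = 0.095 + 0.263 + 0.179 = 0.537
H(X) = -[0.463·log₂(0.463) + 0.537·log₂(0.537)]
  = 0.514354 + 0.481692 = 0.99605 bits

Marginal of Y (column sums):
  P(Y=0) = 0.286 + 0.095 = 0.381
  P(Y=1) = 0.022 + 0.263 = 0.285
  P(Y=2) = 0.155 + 0.179 = 0.334
H(X|Y) = Σ_y P(y)·H(X|Y=y):
  Y=0: P(Y=0) = 0.381, P(X|Y=0) = (286/381, 95/381) → H(X|Y=0) = 0.810236
  Y=1: P(Y=1) = 0.285, P(X|Y=1) = (22/285, 263/285) → H(X|Y=1) = 0.392210
  Y=2: P(Y=2) = 0.334, P(X|Y=2) = (155/334, 179/334) → H(X|Y=2) = 0.996272
H(X|Y) = 0.381·0.810236 + 0.285·0.392210 + 0.334·0.996272 = 0.75323 bits

I(X;Y) = H(X) - H(X|Y) = 0.99605 - 0.75323 = 0.2428 bits

Cross-check via I(X;Y) = H(X) + H(Y) - H(X,Y): computing H(Y) from the column sums and H(X,Y) from the 6 cells in the same way gives H(Y) = 1.57494 bits and H(X,Y) = 2.32818 bits, so
I(X;Y) = 0.99605 + 1.57494 - 2.32818 = 0.2428 bits ✓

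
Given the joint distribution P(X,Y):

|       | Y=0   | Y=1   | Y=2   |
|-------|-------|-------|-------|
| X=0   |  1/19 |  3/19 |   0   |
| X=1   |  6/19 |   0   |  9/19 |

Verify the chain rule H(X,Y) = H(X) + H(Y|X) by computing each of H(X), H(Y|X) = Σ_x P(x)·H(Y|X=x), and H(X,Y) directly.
H(X) = 0.7425 bits, H(Y|X) = 0.9373 bits, H(X,Y) = 1.6798 bits

Marginal of X (row sums):
  P(X=0) = 1/19 + 3/19 + 0 = 4/19
  P(X=1) = 6/19 + 0 + 9/19 = 15/19
H(X) = -[(4/19)·log₂(4/19) + (15/19)·log₂(15/19)]
  = 0.47325 + 0.26924 = 0.7425 bits

H(Y|X) = Σ_x P(x)·H(Y|X=x):
  X=0: P(X=0) = 4/19, P(Y|X=0) = (1/4, 3/4, 0) → H(Y|X=0) = 0.81128
  X=1: P(X=1) = 15/19, P(Y|X=1) = (2/5, 0, 3/5) → H(Y|X=1) = 0.97095
H(Y|X) = (4/19)·0.81128 + (15/19)·0.97095 = 0.9373 bits

H(X,Y) = -Σ_{x,y} P(x,y) log₂ P(x,y). Per-cell terms -P(x,y)·log₂P(x,y):
  X=0: 0.22358, 0.42047, 0.00000
  X=1: 0.52515, 0.00000, 0.51063
  (cells with P = 0 contribute 0)
Sum of the 6 terms: H(X,Y) = 1.6798 bits

Chain rule check:
  H(X) + H(Y|X) = 0.7425 + 0.9373 = 1.6798 bits
  H(X,Y) = 1.6798 bits
✓ Chain rule verified.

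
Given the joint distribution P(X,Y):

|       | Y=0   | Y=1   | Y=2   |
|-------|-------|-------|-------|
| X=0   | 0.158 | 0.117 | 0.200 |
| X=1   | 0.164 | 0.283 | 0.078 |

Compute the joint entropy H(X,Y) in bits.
2.4773 bits

H(X,Y) = -Σ_{x,y} P(x,y) log₂ P(x,y). Per-cell terms -P(x,y)·log₂P(x,y):
  X=0: 0.420597, 0.362164, 0.464386
  X=1: 0.427750, 0.515379, 0.287070
Sum of the 6 terms: H(X,Y) = 2.4773 bits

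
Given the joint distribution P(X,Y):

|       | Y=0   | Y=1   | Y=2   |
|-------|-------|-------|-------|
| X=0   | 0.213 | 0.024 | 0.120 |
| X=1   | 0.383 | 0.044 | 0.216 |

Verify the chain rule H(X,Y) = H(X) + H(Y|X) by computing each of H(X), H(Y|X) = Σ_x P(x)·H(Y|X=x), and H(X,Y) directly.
H(X) = 0.9402 bits, H(Y|X) = 1.2374 bits, H(X,Y) = 2.1776 bits

Marginal of X (row sums):
  P(X=0) = 0.213 + 0.024 + 0.120 = 0.357
  P(X=1) = 0.383 + 0.044 + 0.216 = 0.643
H(X) = -[0.357·log₂(0.357) + 0.643·log₂(0.643)]
  = 0.5305 + 0.4097 = 0.9402 bits

H(Y|X) = Σ_x P(x)·H(Y|X=x):
  X=0: P(X=0) = 0.357, P(Y|X=0) = (71/119, 8/119, 40/119) → H(Y|X=0) = 1.2351
  X=1: P(X=1) = 0.643, P(Y|X=1) = (383/643, 44/643, 216/643) → H(Y|X=1) = 1.2387
H(Y|X) = 0.357·1.2351 + 0.643·1.2387 = 1.2374 bits

H(X,Y) = -Σ_{x,y} P(x,y) log₂ P(x,y). Per-cell terms -P(x,y)·log₂P(x,y):
  X=0: 0.4752, 0.1291, 0.3671
  X=1: 0.5303, 0.1983, 0.4776
Sum of the 6 terms: H(X,Y) = 2.1776 bits

Chain rule check:
  H(X) + H(Y|X) = 0.9402 + 1.2374 = 2.1776 bits
  H(X,Y) = 2.1776 bits
✓ Chain rule verified.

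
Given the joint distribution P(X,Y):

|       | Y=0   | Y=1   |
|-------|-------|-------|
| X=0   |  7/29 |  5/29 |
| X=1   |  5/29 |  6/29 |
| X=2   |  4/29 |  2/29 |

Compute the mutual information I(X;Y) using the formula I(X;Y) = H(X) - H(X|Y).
0.0198 bits

I(X;Y) = H(X) - H(X|Y)

Marginal of X (row sums):
  P(X=0) = 7/29 + 5/29 = 12/29
  P(X=1) = 5/29 + 6/29 = 11/29
  P(X=2) = 4/29 + 2/29 = 6/29
H(X) = -[(12/29)·log₂(12/29) + (11/29)·log₂(11/29) + (6/29)·log₂(6/29)]
  = 0.52677 + 0.53048 + 0.47028 = 1.52753 bits

Marginal of Y (column sums):
  P(Y=0) = 7/29 + 5/29 + 4/29 = 16/29
  P(Y=1) = 5/29 + 6/29 + 2/29 = 13/29
H(X|Y) = Σ_y P(y)·H(X|Y=y):
  Y=0: P(Y=0) = 16/29, P(X|Y=0) = (7/16, 5/16, 1/4) → H(X|Y=0) = 1.54618
  Y=1: P(Y=1) = 13/29, P(X|Y=1) = (5/13, 6/13, 2/13) → H(X|Y=1) = 1.46048
H(X|Y) = (16/29)·1.54618 + (13/29)·1.46048 = 1.50776 bits

I(X;Y) = H(X) - H(X|Y) = 1.52753 - 1.50776 = 0.0198 bits

Cross-check via I(X;Y) = H(X) + H(Y) - H(X,Y): computing H(Y) from the column sums and H(X,Y) from the 6 cells in the same way gives H(Y) = 0.99227 bits and H(X,Y) = 2.50003 bits, so
I(X;Y) = 1.52753 + 0.99227 - 2.50003 = 0.0198 bits ✓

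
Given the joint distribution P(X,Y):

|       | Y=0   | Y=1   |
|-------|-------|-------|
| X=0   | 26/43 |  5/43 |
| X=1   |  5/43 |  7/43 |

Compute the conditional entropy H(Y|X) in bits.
0.7330 bits

H(Y|X) = H(X,Y) - H(X)

H(X,Y) = -Σ_{x,y} P(x,y) log₂ P(x,y). Per-cell terms -P(x,y)·log₂P(x,y):
  X=0: 0.43887, 0.36097
  X=1: 0.36097, 0.42633
Sum of the 4 terms: H(X,Y) = 1.58714 bits

Marginal of X (row sums):
  P(X=0) = 26/43 + 5/43 = 31/43
  P(X=1) = 5/43 + 7/43 = 12/43
H(X) = -[(31/43)·log₂(31/43) + (12/43)·log₂(12/43)]
  = 0.34033 + 0.51385 = 0.85418 bits

H(Y|X) = H(X,Y) - H(X) = 1.58714 - 0.85418 = 0.7330 bits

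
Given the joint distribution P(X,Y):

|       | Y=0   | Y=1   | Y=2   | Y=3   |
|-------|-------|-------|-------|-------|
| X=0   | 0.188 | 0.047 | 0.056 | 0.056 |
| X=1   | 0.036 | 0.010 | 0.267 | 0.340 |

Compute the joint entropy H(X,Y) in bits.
2.4033 bits

H(X,Y) = -Σ_{x,y} P(x,y) log₂ P(x,y). Per-cell terms -P(x,y)·log₂P(x,y):
  X=0: 0.45330, 0.20733, 0.23287, 0.23287
  X=1: 0.17265, 0.06644, 0.50866, 0.52917
Sum of the 8 terms: H(X,Y) = 2.4033 bits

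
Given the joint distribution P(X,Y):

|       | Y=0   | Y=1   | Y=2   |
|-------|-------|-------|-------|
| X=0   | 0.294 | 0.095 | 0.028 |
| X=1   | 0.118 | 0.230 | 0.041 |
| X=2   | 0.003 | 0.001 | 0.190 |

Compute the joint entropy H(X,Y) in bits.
2.5170 bits

H(X,Y) = -Σ_{x,y} P(x,y) log₂ P(x,y). Per-cell terms -P(x,y)·log₂P(x,y):
  X=0: 0.519237, 0.322613, 0.144436
  X=1: 0.363811, 0.487668, 0.188938
  X=2: 0.025142, 0.009966, 0.455226
Sum of the 9 terms: H(X,Y) = 2.5170 bits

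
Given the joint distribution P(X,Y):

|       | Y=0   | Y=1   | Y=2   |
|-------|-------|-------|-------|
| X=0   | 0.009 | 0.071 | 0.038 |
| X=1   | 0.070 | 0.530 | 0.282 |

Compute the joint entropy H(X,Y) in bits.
1.7804 bits

H(X,Y) = -Σ_{x,y} P(x,y) log₂ P(x,y). Per-cell terms -P(x,y)·log₂P(x,y):
  X=0: 0.0612, 0.2709, 0.1793
  X=1: 0.2686, 0.4854, 0.5150
Sum of the 6 terms: H(X,Y) = 1.7804 bits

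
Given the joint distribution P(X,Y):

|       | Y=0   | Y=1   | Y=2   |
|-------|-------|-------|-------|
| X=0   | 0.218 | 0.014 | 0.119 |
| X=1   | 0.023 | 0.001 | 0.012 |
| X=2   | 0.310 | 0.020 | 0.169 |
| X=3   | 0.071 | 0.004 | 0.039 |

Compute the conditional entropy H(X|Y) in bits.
1.5603 bits

H(X|Y) = H(X,Y) - H(Y)

H(X,Y) = -Σ_{x,y} P(x,y) log₂ P(x,y). Per-cell terms -P(x,y)·log₂P(x,y):
  X=0: 0.4790768, 0.0862180, 0.3654450
  X=1: 0.1251711, 0.0099658, 0.0765699
  X=2: 0.5237946, 0.1128771, 0.4334689
  X=3: 0.2709386, 0.0318631, 0.1825349
Sum of the 12 terms: H(X,Y) = 2.697924 bits

Marginal of Y (column sums):
  P(Y=0) = 0.218 + 0.023 + 0.310 + 0.071 = 0.622
  P(Y=1) = 0.014 + 0.001 + 0.020 + 0.004 = 0.039
  P(Y=2) = 0.119 + 0.012 + 0.169 + 0.039 = 0.339
H(Y) = -[0.622·log₂(0.622) + 0.039·log₂(0.039) + 0.339·log₂(0.339)]
  = 0.4260784 + 0.1825349 + 0.5290579 = 1.137671 bits

H(X|Y) = H(X,Y) - H(Y) = 2.697924 - 1.137671 = 1.5603 bits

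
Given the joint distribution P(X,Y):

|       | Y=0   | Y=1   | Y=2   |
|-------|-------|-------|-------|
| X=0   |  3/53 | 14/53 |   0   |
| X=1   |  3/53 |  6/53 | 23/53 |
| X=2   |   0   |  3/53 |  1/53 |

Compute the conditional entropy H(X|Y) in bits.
0.8013 bits

H(X|Y) = H(X,Y) - H(Y)

H(X,Y) = -Σ_{x,y} P(x,y) log₂ P(x,y). Per-cell terms -P(x,y)·log₂P(x,y):
  X=0: 0.234507, 0.507319, 0.000000
  X=1: 0.234507, 0.355807, 0.522646
  X=2: 0.000000, 0.234507, 0.108074
  (cells with P = 0 contribute 0)
Sum of the 9 terms: H(X,Y) = 2.197367 bits

Marginal of Y (column sums):
  P(Y=0) = 3/53 + 3/53 + 0 = 6/53
  P(Y=1) = 14/53 + 6/53 + 3/53 = 23/53
  P(Y=2) = 0 + 23/53 + 1/53 = 24/53
H(Y) = -[(6/53)·log₂(6/53) + (23/53)·log₂(23/53) + (24/53)·log₂(24/53)]
  = 0.355807 + 0.522646 + 0.517566 = 1.396019 bits

H(X|Y) = H(X,Y) - H(Y) = 2.197367 - 1.396019 = 0.8013 bits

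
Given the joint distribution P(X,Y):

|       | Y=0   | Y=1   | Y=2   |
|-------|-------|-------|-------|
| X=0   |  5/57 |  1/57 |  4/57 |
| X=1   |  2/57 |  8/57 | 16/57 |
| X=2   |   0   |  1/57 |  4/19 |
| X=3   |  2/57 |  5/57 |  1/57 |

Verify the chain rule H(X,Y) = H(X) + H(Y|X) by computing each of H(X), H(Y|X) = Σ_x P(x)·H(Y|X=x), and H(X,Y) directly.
H(X) = 1.8410 bits, H(Y|X) = 1.0754 bits, H(X,Y) = 2.9164 bits

Marginal of X (row sums):
  P(X=0) = 5/57 + 1/57 + 4/57 = 10/57
  P(X=1) = 2/57 + 8/57 + 16/57 = 26/57
  P(X=2) = 0 + 1/57 + 4/19 = 13/57
  P(X=3) = 2/57 + 5/57 + 1/57 = 8/57
H(X) = -[(10/57)·log₂(10/57) + (26/57)·log₂(26/57) + (13/57)·log₂(13/57) + (8/57)·log₂(8/57)]
  = 0.4405 + 0.5166 + 0.4863 + 0.3976 = 1.8410 bits

H(Y|X) = Σ_x P(x)·H(Y|X=x):
  X=0: P(X=0) = 10/57, P(Y|X=0) = (1/2, 1/10, 2/5) → H(Y|X=0) = 1.3610
  X=1: P(X=1) = 26/57, P(Y|X=1) = (1/13, 4/13, 8/13) → H(Y|X=1) = 1.2389
  X=2: P(X=2) = 13/57, P(Y|X=2) = (0, 1/13, 12/13) → H(Y|X=2) = 0.3912
  X=3: P(X=3) = 8/57, P(Y|X=3) = (1/4, 5/8, 1/8) → H(Y|X=3) = 1.2988
H(Y|X) = (10/57)·1.3610 + (26/57)·1.2389 + (13/57)·0.3912 + (8/57)·1.2988 = 1.0754 bits

H(X,Y) = -Σ_{x,y} P(x,y) log₂ P(x,y). Per-cell terms -P(x,y)·log₂P(x,y):
  X=0: 0.3080, 0.1023, 0.2690
  X=1: 0.1696, 0.3976, 0.5145
  X=2: 0.0000, 0.1023, 0.4732
  X=3: 0.1696, 0.3080, 0.1023
  (cells with P = 0 contribute 0)
Sum of the 12 terms: H(X,Y) = 2.9164 bits

Chain rule check:
  H(X) + H(Y|X) = 1.8410 + 1.0754 = 2.9164 bits
  H(X,Y) = 2.9164 bits
✓ Chain rule verified.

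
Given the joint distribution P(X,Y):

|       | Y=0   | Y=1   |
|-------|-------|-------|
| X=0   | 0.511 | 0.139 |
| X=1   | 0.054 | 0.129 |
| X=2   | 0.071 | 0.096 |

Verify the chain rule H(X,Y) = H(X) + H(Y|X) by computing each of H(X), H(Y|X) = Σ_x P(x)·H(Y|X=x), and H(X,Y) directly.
H(X) = 1.2835 bits, H(Y|X) = 0.8112 bits, H(X,Y) = 2.0947 bits

Marginal of X (row sums):
  P(X=0) = 0.511 + 0.139 = 0.650
  P(X=1) = 0.054 + 0.129 = 0.183
  P(X=2) = 0.071 + 0.096 = 0.167
H(X) = -[0.650·log₂(0.650) + 0.183·log₂(0.183) + 0.167·log₂(0.167)]
  = 0.403967 + 0.448365 + 0.431207 = 1.2835 bits

H(Y|X) = Σ_x P(x)·H(Y|X=x):
  X=0: P(X=0) = 0.650, P(Y|X=0) = (511/650, 139/650) → H(Y|X=0) = 0.748770
  X=1: P(X=1) = 0.183, P(Y|X=1) = (18/61, 43/61) → H(Y|X=1) = 0.875196
  X=2: P(X=2) = 0.167, P(Y|X=2) = (71/167, 96/167) → H(Y|X=2) = 0.983773
H(Y|X) = 0.650·0.748770 + 0.183·0.875196 + 0.167·0.983773 = 0.8112 bits

H(X,Y) = -Σ_{x,y} P(x,y) log₂ P(x,y). Per-cell terms -P(x,y)·log₂P(x,y):
  X=0: 0.494957, 0.395711
  X=1: 0.227388, 0.381138
  X=2: 0.270939, 0.324559
Sum of the 6 terms: H(X,Y) = 2.0947 bits

Chain rule check:
  H(X) + H(Y|X) = 1.2835 + 0.8112 = 2.0947 bits
  H(X,Y) = 2.0947 bits
✓ Chain rule verified.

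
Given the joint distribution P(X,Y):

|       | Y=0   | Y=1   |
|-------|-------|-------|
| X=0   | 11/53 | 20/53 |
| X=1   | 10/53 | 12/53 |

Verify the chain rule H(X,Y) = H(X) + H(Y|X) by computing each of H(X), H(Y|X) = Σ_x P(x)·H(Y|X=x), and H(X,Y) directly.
H(X) = 0.9791 bits, H(Y|X) = 0.9614 bits, H(X,Y) = 1.9405 bits

Marginal of X (row sums):
  P(X=0) = 11/53 + 20/53 = 31/53
  P(X=1) = 10/53 + 12/53 = 22/53
H(X) = -[(31/53)·log₂(31/53) + (22/53)·log₂(22/53)]
  = 0.45256 + 0.52654 = 0.9791 bits

H(Y|X) = Σ_x P(x)·H(Y|X=x):
  X=0: P(X=0) = 31/53, P(Y|X=0) = (11/31, 20/31) → H(Y|X=0) = 0.93832
  X=1: P(X=1) = 22/53, P(Y|X=1) = (5/11, 6/11) → H(Y|X=1) = 0.99403
H(Y|X) = (31/53)·0.93832 + (22/53)·0.99403 = 0.9614 bits

H(X,Y) = -Σ_{x,y} P(x,y) log₂ P(x,y). Per-cell terms -P(x,y)·log₂P(x,y):
  X=0: 0.47082, 0.53056
  X=1: 0.45396, 0.48520
Sum of the 4 terms: H(X,Y) = 1.9405 bits

Chain rule check:
  H(X) + H(Y|X) = 0.9791 + 0.9614 = 1.9405 bits
  H(X,Y) = 1.9405 bits
✓ Chain rule verified.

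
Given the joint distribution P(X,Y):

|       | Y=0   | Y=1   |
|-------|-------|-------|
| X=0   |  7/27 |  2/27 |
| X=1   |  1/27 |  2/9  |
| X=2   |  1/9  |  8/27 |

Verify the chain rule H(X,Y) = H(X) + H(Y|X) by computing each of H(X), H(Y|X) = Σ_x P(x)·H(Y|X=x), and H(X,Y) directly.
H(X) = 1.5610 bits, H(Y|X) = 0.7525 bits, H(X,Y) = 2.3135 bits

Marginal of X (row sums):
  P(X=0) = 7/27 + 2/27 = 1/3
  P(X=1) = 1/27 + 2/9 = 7/27
  P(X=2) = 1/9 + 8/27 = 11/27
H(X) = -[(1/3)·log₂(1/3) + (7/27)·log₂(7/27) + (11/27)·log₂(11/27)]
  = 0.5283208 + 0.5049159 + 0.5277783 = 1.5610 bits

H(Y|X) = Σ_x P(x)·H(Y|X=x):
  X=0: P(X=0) = 1/3, P(Y|X=0) = (7/9, 2/9) → H(Y|X=0) = 0.7642045
  X=1: P(X=1) = 7/27, P(Y|X=1) = (1/7, 6/7) → H(Y|X=1) = 0.5916728
  X=2: P(X=2) = 11/27, P(Y|X=2) = (3/11, 8/11) → H(Y|X=2) = 0.8453509
H(Y|X) = (1/3)·0.7642045 + (7/27)·0.5916728 + (11/27)·0.8453509 = 0.7525 bits

H(X,Y) = -Σ_{x,y} P(x,y) log₂ P(x,y). Per-cell terms -P(x,y)·log₂P(x,y):
  X=0: 0.5049159, 0.2781398
  X=1: 0.1761069, 0.4822056
  X=2: 0.3522139, 0.5199667
Sum of the 6 terms: H(X,Y) = 2.3135 bits

Chain rule check:
  H(X) + H(Y|X) = 1.5610 + 0.7525 = 2.3135 bits
  H(X,Y) = 2.3135 bits
✓ Chain rule verified.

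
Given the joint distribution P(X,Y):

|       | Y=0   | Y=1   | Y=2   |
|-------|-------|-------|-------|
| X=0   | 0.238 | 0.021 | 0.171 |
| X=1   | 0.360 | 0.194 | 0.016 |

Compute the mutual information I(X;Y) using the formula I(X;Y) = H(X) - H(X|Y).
0.2278 bits

I(X;Y) = H(X) - H(X|Y)

Marginal of X (row sums):
  P(X=0) = 0.238 + 0.021 + 0.171 = 0.430
  P(X=1) = 0.360 + 0.194 + 0.016 = 0.570
H(X) = -[0.430·log₂(0.430) + 0.570·log₂(0.570)]
  = 0.52356 + 0.46225 = 0.9858 bits

Marginal of Y (column sums):
  P(Y=0) = 0.238 + 0.360 = 0.598
  P(Y=1) = 0.021 + 0.194 = 0.215
  P(Y=2) = 0.171 + 0.016 = 0.187
H(X|Y) = Σ_y P(y)·H(X|Y=y):
  Y=0: P(Y=0) = 0.598, P(X|Y=0) = (119/299, 180/299) → H(X|Y=0) = 0.96976
  Y=1: P(Y=1) = 0.215, P(X|Y=1) = (21/215, 194/215) → H(X|Y=1) = 0.46158
  Y=2: P(Y=2) = 0.187, P(X|Y=2) = (171/187, 16/187) → H(X|Y=2) = 0.42148
H(X|Y) = 0.598·0.96976 + 0.215·0.46158 + 0.187·0.42148 = 0.7580 bits

I(X;Y) = H(X) - H(X|Y) = 0.9858 - 0.7580 = 0.2278 bits

Cross-check via I(X;Y) = H(X) + H(Y) - H(X,Y): computing H(Y) from the column sums and H(X,Y) from the 6 cells in the same way gives H(Y) = 1.3727 bits and H(X,Y) = 2.1307 bits, so
I(X;Y) = 0.9858 + 1.3727 - 2.1307 = 0.2278 bits ✓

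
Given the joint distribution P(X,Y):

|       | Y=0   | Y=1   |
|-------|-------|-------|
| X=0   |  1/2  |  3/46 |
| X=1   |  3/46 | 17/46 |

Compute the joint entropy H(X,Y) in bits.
1.5445 bits

H(X,Y) = -Σ_{x,y} P(x,y) log₂ P(x,y). Per-cell terms -P(x,y)·log₂P(x,y):
  X=0: 0.5000, 0.2569
  X=1: 0.2569, 0.5307
Sum of the 4 terms: H(X,Y) = 1.5445 bits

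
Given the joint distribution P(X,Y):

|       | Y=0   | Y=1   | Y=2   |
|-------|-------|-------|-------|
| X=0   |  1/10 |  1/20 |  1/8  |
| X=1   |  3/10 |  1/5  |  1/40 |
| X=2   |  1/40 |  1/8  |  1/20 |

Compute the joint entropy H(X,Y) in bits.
2.7660 bits

H(X,Y) = -Σ_{x,y} P(x,y) log₂ P(x,y). Per-cell terms -P(x,y)·log₂P(x,y):
  X=0: 0.33219, 0.21610, 0.37500
  X=1: 0.52109, 0.46439, 0.13305
  X=2: 0.13305, 0.37500, 0.21610
Sum of the 9 terms: H(X,Y) = 2.7660 bits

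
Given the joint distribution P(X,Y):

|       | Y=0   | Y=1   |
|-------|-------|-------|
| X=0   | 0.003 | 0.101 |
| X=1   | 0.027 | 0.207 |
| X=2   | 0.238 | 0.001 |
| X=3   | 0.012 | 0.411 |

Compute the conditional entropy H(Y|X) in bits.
0.2284 bits

H(Y|X) = H(X,Y) - H(X)

H(X,Y) = -Σ_{x,y} P(x,y) log₂ P(x,y). Per-cell terms -P(x,y)·log₂P(x,y):
  X=0: 0.02514, 0.33406
  X=1: 0.14069, 0.47037
  X=2: 0.49289, 0.00997
  X=3: 0.07657, 0.52723
Sum of the 8 terms: H(X,Y) = 2.0769 bits

Marginal of X (row sums):
  P(X=0) = 0.003 + 0.101 = 0.104
  P(X=1) = 0.027 + 0.207 = 0.234
  P(X=2) = 0.238 + 0.001 = 0.239
  P(X=3) = 0.012 + 0.411 = 0.423
H(X) = -[0.104·log₂(0.104) + 0.234·log₂(0.234) + 0.239·log₂(0.239) + 0.423·log₂(0.423)]
  = 0.33960 + 0.49033 + 0.49352 + 0.52506 = 1.8485 bits

H(Y|X) = H(X,Y) - H(X) = 2.0769 - 1.8485 = 0.2284 bits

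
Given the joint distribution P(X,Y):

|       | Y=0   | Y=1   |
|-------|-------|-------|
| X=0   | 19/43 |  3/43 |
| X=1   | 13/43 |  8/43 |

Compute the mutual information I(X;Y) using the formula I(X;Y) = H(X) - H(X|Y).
0.0582 bits

I(X;Y) = H(X) - H(X|Y)

Marginal of X (row sums):
  P(X=0) = 19/43 + 3/43 = 22/43
  P(X=1) = 13/43 + 8/43 = 21/43
H(X) = -[(22/43)·log₂(22/43) + (21/43)·log₂(21/43)]
  = 0.494659 + 0.504951 = 0.999610 bits

Marginal of Y (column sums):
  P(Y=0) = 19/43 + 13/43 = 32/43
  P(Y=1) = 3/43 + 8/43 = 11/43
H(X|Y) = Σ_y P(y)·H(X|Y=y):
  Y=0: P(Y=0) = 32/43, P(X|Y=0) = (19/32, 13/32) → H(X|Y=0) = 0.974489
  Y=1: P(Y=1) = 11/43, P(X|Y=1) = (3/11, 8/11) → H(X|Y=1) = 0.845351
H(X|Y) = (32/43)·0.974489 + (11/43)·0.845351 = 0.941454 bits

I(X;Y) = H(X) - H(X|Y) = 0.999610 - 0.941454 = 0.0582 bits

Cross-check via I(X;Y) = H(X) + H(Y) - H(X,Y): computing H(Y) from the column sums and H(X,Y) from the 4 cells in the same way gives H(Y) = 0.820364 bits and H(X,Y) = 1.761818 bits, so
I(X;Y) = 0.999610 + 0.820364 - 1.761818 = 0.0582 bits ✓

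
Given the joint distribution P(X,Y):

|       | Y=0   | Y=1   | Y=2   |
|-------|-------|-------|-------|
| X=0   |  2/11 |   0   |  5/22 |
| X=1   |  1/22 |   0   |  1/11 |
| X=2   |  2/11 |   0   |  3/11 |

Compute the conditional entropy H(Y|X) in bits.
0.9720 bits

H(Y|X) = H(X,Y) - H(X)

H(X,Y) = -Σ_{x,y} P(x,y) log₂ P(x,y). Per-cell terms -P(x,y)·log₂P(x,y):
  X=0: 0.44717, 0.00000, 0.48580
  X=1: 0.20270, 0.00000, 0.31449
  X=2: 0.44717, 0.00000, 0.51122
  (cells with P = 0 contribute 0)
Sum of the 9 terms: H(X,Y) = 2.40855 bits

Marginal of X (row sums):
  P(X=0) = 2/11 + 0 + 5/22 = 9/22
  P(X=1) = 1/22 + 0 + 1/11 = 3/22
  P(X=2) = 2/11 + 0 + 3/11 = 5/11
H(X) = -[(9/22)·log₂(9/22) + (3/22)·log₂(3/22) + (5/11)·log₂(5/11)]
  = 0.52753 + 0.39197 + 0.51705 = 1.43655 bits

H(Y|X) = H(X,Y) - H(X) = 2.40855 - 1.43655 = 0.9720 bits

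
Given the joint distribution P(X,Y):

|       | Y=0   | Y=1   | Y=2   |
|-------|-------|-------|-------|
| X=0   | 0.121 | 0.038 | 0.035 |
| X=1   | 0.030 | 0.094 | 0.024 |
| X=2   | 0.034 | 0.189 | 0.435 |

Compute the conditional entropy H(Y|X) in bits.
1.1971 bits

H(Y|X) = H(X,Y) - H(X)

H(X,Y) = -Σ_{x,y} P(x,y) log₂ P(x,y). Per-cell terms -P(x,y)·log₂P(x,y):
  X=0: 0.368677, 0.179279, 0.169278
  X=1: 0.151767, 0.320652, 0.129140
  X=2: 0.165863, 0.454269, 0.522397
Sum of the 9 terms: H(X,Y) = 2.46132 bits

Marginal of X (row sums):
  P(X=0) = 0.121 + 0.038 + 0.035 = 0.194
  P(X=1) = 0.030 + 0.094 + 0.024 = 0.148
  P(X=2) = 0.034 + 0.189 + 0.435 = 0.658
H(X) = -[0.194·log₂(0.194) + 0.148·log₂(0.148) + 0.658·log₂(0.658)]
  = 0.458979 + 0.407937 + 0.397327 = 1.26424 bits

H(Y|X) = H(X,Y) - H(X) = 2.46132 - 1.26424 = 1.1971 bits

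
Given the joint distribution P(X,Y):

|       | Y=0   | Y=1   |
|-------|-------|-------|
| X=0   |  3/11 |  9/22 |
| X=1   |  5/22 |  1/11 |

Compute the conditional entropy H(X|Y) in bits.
0.8390 bits

H(X|Y) = H(X,Y) - H(Y)

H(X,Y) = -Σ_{x,y} P(x,y) log₂ P(x,y). Per-cell terms -P(x,y)·log₂P(x,y):
  X=0: 0.5112, 0.5275
  X=1: 0.4858, 0.3145
Sum of the 4 terms: H(X,Y) = 1.8390 bits

Marginal of Y (column sums):
  P(Y=0) = 3/11 + 5/22 = 1/2
  P(Y=1) = 9/22 + 1/11 = 1/2
H(Y) = -[(1/2)·log₂(1/2) + (1/2)·log₂(1/2)]
  = 0.5000 + 0.5000 = 1.0000 bits

H(X|Y) = H(X,Y) - H(Y) = 1.8390 - 1.0000 = 0.8390 bits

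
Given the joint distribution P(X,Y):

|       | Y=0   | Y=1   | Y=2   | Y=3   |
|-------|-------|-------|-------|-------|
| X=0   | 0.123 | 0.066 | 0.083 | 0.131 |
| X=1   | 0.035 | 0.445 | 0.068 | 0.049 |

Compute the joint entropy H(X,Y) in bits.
2.4789 bits

H(X,Y) = -Σ_{x,y} P(x,y) log₂ P(x,y). Per-cell terms -P(x,y)·log₂P(x,y):
  X=0: 0.37186, 0.25881, 0.29803, 0.38414
  X=1: 0.16928, 0.51981, 0.26373, 0.21320
Sum of the 8 terms: H(X,Y) = 2.4789 bits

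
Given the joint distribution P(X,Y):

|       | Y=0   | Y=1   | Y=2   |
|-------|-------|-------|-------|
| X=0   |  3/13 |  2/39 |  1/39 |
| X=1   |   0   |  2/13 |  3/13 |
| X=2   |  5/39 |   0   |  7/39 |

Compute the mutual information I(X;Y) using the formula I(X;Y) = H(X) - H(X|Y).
0.5264 bits

I(X;Y) = H(X) - H(X|Y)

Marginal of X (row sums):
  P(X=0) = 3/13 + 2/39 + 1/39 = 4/13
  P(X=1) = 0 + 2/13 + 3/13 = 5/13
  P(X=2) = 5/39 + 0 + 7/39 = 4/13
H(X) = -[(4/13)·log₂(4/13) + (5/13)·log₂(5/13) + (4/13)·log₂(4/13)]
  = 0.523212 + 0.530197 + 0.523212 = 1.57662 bits

Marginal of Y (column sums):
  P(Y=0) = 3/13 + 0 + 5/39 = 14/39
  P(Y=1) = 2/39 + 2/13 + 0 = 8/39
  P(Y=2) = 1/39 + 3/13 + 7/39 = 17/39
H(X|Y) = Σ_y P(y)·H(X|Y=y):
  Y=0: P(Y=0) = 14/39, P(X|Y=0) = (9/14, 0, 5/14) → H(X|Y=0) = 0.940286
  Y=1: P(Y=1) = 8/39, P(X|Y=1) = (1/4, 3/4, 0) → H(X|Y=1) = 0.811278
  Y=2: P(Y=2) = 17/39, P(X|Y=2) = (1/17, 9/17, 7/17) → H(X|Y=2) = 1.253298
H(X|Y) = (14/39)·0.940286 + (8/39)·0.811278 + (17/39)·1.253298 = 1.05026 bits

I(X;Y) = H(X) - H(X|Y) = 1.57662 - 1.05026 = 0.5264 bits

Cross-check via I(X;Y) = H(X) + H(Y) - H(X,Y): computing H(Y) from the column sums and H(X,Y) from the 9 cells in the same way gives H(Y) = 1.52156 bits and H(X,Y) = 2.57182 bits, so
I(X;Y) = 1.57662 + 1.52156 - 2.57182 = 0.5264 bits ✓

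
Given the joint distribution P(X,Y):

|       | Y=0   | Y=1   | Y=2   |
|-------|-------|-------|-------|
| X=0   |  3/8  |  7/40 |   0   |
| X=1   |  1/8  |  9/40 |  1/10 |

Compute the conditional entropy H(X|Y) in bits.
0.8011 bits

H(X|Y) = H(X,Y) - H(Y)

H(X,Y) = -Σ_{x,y} P(x,y) log₂ P(x,y). Per-cell terms -P(x,y)·log₂P(x,y):
  X=0: 0.5306, 0.4401, 0.0000
  X=1: 0.3750, 0.4842, 0.3322
  (cells with P = 0 contribute 0)
Sum of the 6 terms: H(X,Y) = 2.1621 bits

Marginal of Y (column sums):
  P(Y=0) = 3/8 + 1/8 = 1/2
  P(Y=1) = 7/40 + 9/40 = 2/5
  P(Y=2) = 0 + 1/10 = 1/10
H(Y) = -[(1/2)·log₂(1/2) + (2/5)·log₂(2/5) + (1/10)·log₂(1/10)]
  = 0.5000 + 0.5288 + 0.3322 = 1.3610 bits

H(X|Y) = H(X,Y) - H(Y) = 2.1621 - 1.3610 = 0.8011 bits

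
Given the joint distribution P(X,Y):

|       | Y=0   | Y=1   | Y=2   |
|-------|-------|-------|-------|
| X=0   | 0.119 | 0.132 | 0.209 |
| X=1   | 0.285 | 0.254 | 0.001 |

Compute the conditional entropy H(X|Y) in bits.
0.7202 bits

H(X|Y) = H(X,Y) - H(Y)

H(X,Y) = -Σ_{x,y} P(x,y) log₂ P(x,y). Per-cell terms -P(x,y)·log₂P(x,y):
  X=0: 0.36545, 0.38562, 0.47201
  X=1: 0.51613, 0.50218, 0.00997
Sum of the 6 terms: H(X,Y) = 2.2514 bits

Marginal of Y (column sums):
  P(Y=0) = 0.119 + 0.285 = 0.404
  P(Y=1) = 0.132 + 0.254 = 0.386
  P(Y=2) = 0.209 + 0.001 = 0.210
H(Y) = -[0.404·log₂(0.404) + 0.386·log₂(0.386) + 0.210·log₂(0.210)]
  = 0.52826 + 0.53010 + 0.47282 = 1.5312 bits

H(X|Y) = H(X,Y) - H(Y) = 2.2514 - 1.5312 = 0.7202 bits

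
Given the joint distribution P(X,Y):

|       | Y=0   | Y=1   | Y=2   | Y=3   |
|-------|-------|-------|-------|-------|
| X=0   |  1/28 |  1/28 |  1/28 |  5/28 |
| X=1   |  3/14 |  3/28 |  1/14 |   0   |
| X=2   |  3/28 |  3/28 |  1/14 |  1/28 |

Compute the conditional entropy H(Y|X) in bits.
1.6142 bits

H(Y|X) = H(X,Y) - H(X)

H(X,Y) = -Σ_{x,y} P(x,y) log₂ P(x,y). Per-cell terms -P(x,y)·log₂P(x,y):
  X=0: 0.17169125, 0.17169125, 0.17169125, 0.44382622
  X=1: 0.47622695, 0.34525633, 0.27195392, 0.00000000
  X=2: 0.34525633, 0.34525633, 0.27195392, 0.17169125
  (cells with P = 0 contribute 0)
Sum of the 12 terms: H(X,Y) = 3.1864950 bits

Marginal of X (row sums):
  P(X=0) = 1/28 + 1/28 + 1/28 + 5/28 = 2/7
  P(X=1) = 3/14 + 3/28 + 1/14 + 0 = 11/28
  P(X=2) = 3/28 + 3/28 + 1/14 + 1/28 = 9/28
H(X) = -[(2/7)·log₂(2/7) + (11/28)·log₂(11/28) + (9/28)·log₂(9/28)]
  = 0.51638712 + 0.52954130 + 0.52631676 = 1.5722452 bits

H(Y|X) = H(X,Y) - H(X) = 3.1864950 - 1.5722452 = 1.6142 bits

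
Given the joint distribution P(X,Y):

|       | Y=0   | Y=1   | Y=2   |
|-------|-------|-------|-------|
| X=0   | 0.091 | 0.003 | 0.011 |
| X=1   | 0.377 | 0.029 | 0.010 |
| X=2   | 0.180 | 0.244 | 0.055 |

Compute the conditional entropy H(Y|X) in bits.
0.9521 bits

H(Y|X) = H(X,Y) - H(X)

H(X,Y) = -Σ_{x,y} P(x,y) log₂ P(x,y). Per-cell terms -P(x,y)·log₂P(x,y):
  X=0: 0.31468, 0.02514, 0.07157
  X=1: 0.53058, 0.14813, 0.06644
  X=2: 0.44531, 0.49655, 0.23014
Sum of the 9 terms: H(X,Y) = 2.3285 bits

Marginal of X (row sums):
  P(X=0) = 0.091 + 0.003 + 0.011 = 0.105
  P(X=1) = 0.377 + 0.029 + 0.010 = 0.416
  P(X=2) = 0.180 + 0.244 + 0.055 = 0.479
H(X) = -[0.105·log₂(0.105) + 0.416·log₂(0.416) + 0.479·log₂(0.479)]
  = 0.34141 + 0.52638 + 0.50865 = 1.3764 bits

H(Y|X) = H(X,Y) - H(X) = 2.3285 - 1.3764 = 0.9521 bits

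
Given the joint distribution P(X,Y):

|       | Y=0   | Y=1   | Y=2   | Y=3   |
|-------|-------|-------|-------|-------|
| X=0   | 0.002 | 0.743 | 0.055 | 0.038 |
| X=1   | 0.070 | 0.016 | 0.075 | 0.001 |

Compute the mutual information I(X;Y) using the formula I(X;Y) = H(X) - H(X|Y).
0.3795 bits

I(X;Y) = H(X) - H(X|Y)

Marginal of X (row sums):
  P(X=0) = 0.002 + 0.743 + 0.055 + 0.038 = 0.838
  P(X=1) = 0.070 + 0.016 + 0.075 + 0.001 = 0.162
H(X) = -[0.838·log₂(0.838) + 0.162·log₂(0.162)]
  = 0.2137 + 0.4254 = 0.6391 bits

Marginal of Y (column sums):
  P(Y=0) = 0.002 + 0.070 = 0.072
  P(Y=1) = 0.743 + 0.016 = 0.759
  P(Y=2) = 0.055 + 0.075 = 0.130
  P(Y=3) = 0.038 + 0.001 = 0.039
H(X|Y) = Σ_y P(y)·H(X|Y=y):
  Y=0: P(Y=0) = 0.072, P(X|Y=0) = (1/36, 35/36) → H(X|Y=0) = 0.1831
  Y=1: P(Y=1) = 0.759, P(X|Y=1) = (743/759, 16/759) → H(X|Y=1) = 0.1475
  Y=2: P(Y=2) = 0.130, P(X|Y=2) = (11/26, 15/26) → H(X|Y=2) = 0.9829
  Y=3: P(Y=3) = 0.039, P(X|Y=3) = (38/39, 1/39) → H(X|Y=3) = 0.1720
H(X|Y) = 0.072·0.1831 + 0.759·0.1475 + 0.130·0.9829 + 0.039·0.1720 = 0.2596 bits

I(X;Y) = H(X) - H(X|Y) = 0.6391 - 0.2596 = 0.3795 bits

Cross-check via I(X;Y) = H(X) + H(Y) - H(X,Y): computing H(Y) from the column sums and H(X,Y) from the 8 cells in the same way gives H(Y) = 1.1404 bits and H(X,Y) = 1.4000 bits, so
I(X;Y) = 0.6391 + 1.1404 - 1.4000 = 0.3795 bits ✓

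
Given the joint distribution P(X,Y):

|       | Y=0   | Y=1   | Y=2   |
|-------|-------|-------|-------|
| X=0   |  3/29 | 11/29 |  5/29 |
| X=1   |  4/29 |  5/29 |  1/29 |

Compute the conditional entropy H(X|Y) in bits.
0.8667 bits

H(X|Y) = H(X,Y) - H(Y)

H(X,Y) = -Σ_{x,y} P(x,y) log₂ P(x,y). Per-cell terms -P(x,y)·log₂P(x,y):
  X=0: 0.33859, 0.53048, 0.43725
  X=1: 0.39420, 0.43725, 0.16752
Sum of the 6 terms: H(X,Y) = 2.3053 bits

Marginal of Y (column sums):
  P(Y=0) = 3/29 + 4/29 = 7/29
  P(Y=1) = 11/29 + 5/29 = 16/29
  P(Y=2) = 5/29 + 1/29 = 6/29
H(Y) = -[(7/29)·log₂(7/29) + (16/29)·log₂(16/29) + (6/29)·log₂(6/29)]
  = 0.49498 + 0.47337 + 0.47028 = 1.4386 bits

H(X|Y) = H(X,Y) - H(Y) = 2.3053 - 1.4386 = 0.8667 bits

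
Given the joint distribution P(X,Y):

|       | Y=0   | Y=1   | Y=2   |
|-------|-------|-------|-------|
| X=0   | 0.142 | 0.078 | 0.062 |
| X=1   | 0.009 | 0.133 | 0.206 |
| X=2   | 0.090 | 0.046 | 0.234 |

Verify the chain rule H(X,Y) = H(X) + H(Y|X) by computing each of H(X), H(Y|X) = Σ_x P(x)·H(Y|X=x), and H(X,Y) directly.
H(X) = 1.5757 bits, H(Y|X) = 1.2851 bits, H(X,Y) = 2.8608 bits

Marginal of X (row sums):
  P(X=0) = 0.142 + 0.078 + 0.062 = 0.282
  P(X=1) = 0.009 + 0.133 + 0.206 = 0.348
  P(X=2) = 0.090 + 0.046 + 0.234 = 0.370
H(X) = -[0.282·log₂(0.282) + 0.348·log₂(0.348) + 0.370·log₂(0.370)]
  = 0.51500 + 0.52995 + 0.53073 = 1.5757 bits

H(Y|X) = Σ_x P(x)·H(Y|X=x):
  X=0: P(X=0) = 0.282, P(Y|X=0) = (71/141, 13/47, 31/141) → H(Y|X=0) = 1.49173
  X=1: P(X=1) = 0.348, P(Y|X=1) = (3/116, 133/348, 103/174) → H(Y|X=1) = 1.11449
  X=2: P(X=2) = 0.370, P(Y|X=2) = (9/37, 23/185, 117/185) → H(Y|X=2) = 1.28810
H(Y|X) = 0.282·1.49173 + 0.348·1.11449 + 0.370·1.28810 = 1.2851 bits

H(X,Y) = -Σ_{x,y} P(x,y) log₂ P(x,y). Per-cell terms -P(x,y)·log₂P(x,y):
  X=0: 0.39988, 0.28707, 0.24872
  X=1: 0.06116, 0.38710, 0.46953
  X=2: 0.31265, 0.20434, 0.49033
Sum of the 9 terms: H(X,Y) = 2.8608 bits

Chain rule check:
  H(X) + H(Y|X) = 1.5757 + 1.2851 = 2.8608 bits
  H(X,Y) = 2.8608 bits
✓ Chain rule verified.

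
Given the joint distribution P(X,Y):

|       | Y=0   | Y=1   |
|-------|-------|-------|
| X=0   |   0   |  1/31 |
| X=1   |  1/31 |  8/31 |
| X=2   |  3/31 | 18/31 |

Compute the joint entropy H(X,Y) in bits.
1.6054 bits

H(X,Y) = -Σ_{x,y} P(x,y) log₂ P(x,y). Per-cell terms -P(x,y)·log₂P(x,y):
  X=0: 0.0000, 0.1598
  X=1: 0.1598, 0.5043
  X=2: 0.3261, 0.4554
  (cells with P = 0 contribute 0)
Sum of the 6 terms: H(X,Y) = 1.6054 bits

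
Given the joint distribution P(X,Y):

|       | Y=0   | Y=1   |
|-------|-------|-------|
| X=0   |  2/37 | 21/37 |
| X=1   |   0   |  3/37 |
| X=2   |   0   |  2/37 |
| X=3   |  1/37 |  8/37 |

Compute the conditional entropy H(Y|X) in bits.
0.3874 bits

H(Y|X) = H(X,Y) - H(X)

H(X,Y) = -Σ_{x,y} P(x,y) log₂ P(x,y). Per-cell terms -P(x,y)·log₂P(x,y):
  X=0: 0.227538, 0.463780
  X=1: 0.000000, 0.293878
  X=2: 0.000000, 0.227538
  X=3: 0.140796, 0.477720
  (cells with P = 0 contribute 0)
Sum of the 8 terms: H(X,Y) = 1.83125 bits

Marginal of X (row sums):
  P(X=0) = 2/37 + 21/37 = 23/37
  P(X=1) = 0 + 3/37 = 3/37
  P(X=2) = 0 + 2/37 = 2/37
  P(X=3) = 1/37 + 8/37 = 9/37
H(X) = -[(23/37)·log₂(23/37) + (3/37)·log₂(3/37) + (2/37)·log₂(2/37) + (9/37)·log₂(9/37)]
  = 0.426365 + 0.293878 + 0.227538 + 0.496101 = 1.44388 bits

H(Y|X) = H(X,Y) - H(X) = 1.83125 - 1.44388 = 0.3874 bits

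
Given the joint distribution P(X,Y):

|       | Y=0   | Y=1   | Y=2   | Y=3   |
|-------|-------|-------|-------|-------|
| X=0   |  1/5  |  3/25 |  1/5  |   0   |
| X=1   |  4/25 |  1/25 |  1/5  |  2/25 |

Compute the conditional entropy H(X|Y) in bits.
0.8866 bits

H(X|Y) = H(X,Y) - H(Y)

H(X,Y) = -Σ_{x,y} P(x,y) log₂ P(x,y). Per-cell terms -P(x,y)·log₂P(x,y):
  X=0: 0.46439, 0.36707, 0.46439, 0.00000
  X=1: 0.42302, 0.18575, 0.46439, 0.29151
  (cells with P = 0 contribute 0)
Sum of the 8 terms: H(X,Y) = 2.6605 bits

Marginal of Y (column sums):
  P(Y=0) = 1/5 + 4/25 = 9/25
  P(Y=1) = 3/25 + 1/25 = 4/25
  P(Y=2) = 1/5 + 1/5 = 2/5
  P(Y=3) = 0 + 2/25 = 2/25
H(Y) = -[(9/25)·log₂(9/25) + (4/25)·log₂(4/25) + (2/5)·log₂(2/5) + (2/25)·log₂(2/25)]
  = 0.53062 + 0.42302 + 0.52877 + 0.29151 = 1.7739 bits

H(X|Y) = H(X,Y) - H(Y) = 2.6605 - 1.7739 = 0.8866 bits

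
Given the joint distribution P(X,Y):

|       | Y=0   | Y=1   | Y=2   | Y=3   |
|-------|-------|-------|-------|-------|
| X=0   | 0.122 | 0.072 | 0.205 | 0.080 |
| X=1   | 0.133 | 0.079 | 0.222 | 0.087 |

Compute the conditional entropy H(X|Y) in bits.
0.9987 bits

H(X|Y) = H(X,Y) - H(Y)

H(X,Y) = -Σ_{x,y} P(x,y) log₂ P(x,y). Per-cell terms -P(x,y)·log₂P(x,y):
  X=0: 0.37028, 0.27330, 0.46869, 0.29151
  X=1: 0.38710, 0.28930, 0.48204, 0.30649
Sum of the 8 terms: H(X,Y) = 2.8687 bits

Marginal of Y (column sums):
  P(Y=0) = 0.122 + 0.133 = 0.255
  P(Y=1) = 0.072 + 0.079 = 0.151
  P(Y=2) = 0.205 + 0.222 = 0.427
  P(Y=3) = 0.080 + 0.087 = 0.167
H(Y) = -[0.255·log₂(0.255) + 0.151·log₂(0.151) + 0.427·log₂(0.427) + 0.167·log₂(0.167)]
  = 0.50271 + 0.41183 + 0.52422 + 0.43121 = 1.8700 bits

H(X|Y) = H(X,Y) - H(Y) = 2.8687 - 1.8700 = 0.9987 bits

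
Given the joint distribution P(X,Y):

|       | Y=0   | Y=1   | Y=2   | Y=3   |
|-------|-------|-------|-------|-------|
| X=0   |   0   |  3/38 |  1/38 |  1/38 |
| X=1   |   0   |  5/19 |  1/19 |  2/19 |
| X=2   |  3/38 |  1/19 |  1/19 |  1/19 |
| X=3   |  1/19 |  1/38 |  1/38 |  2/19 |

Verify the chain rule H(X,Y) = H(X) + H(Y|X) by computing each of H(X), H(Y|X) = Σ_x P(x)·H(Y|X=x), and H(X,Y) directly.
H(X) = 1.8758 bits, H(Y|X) = 1.5634 bits, H(X,Y) = 3.4393 bits

Marginal of X (row sums):
  P(X=0) = 0 + 3/38 + 1/38 + 1/38 = 5/38
  P(X=1) = 0 + 5/19 + 1/19 + 2/19 = 8/19
  P(X=2) = 3/38 + 1/19 + 1/19 + 1/19 = 9/38
  P(X=3) = 1/19 + 1/38 + 1/38 + 2/19 = 4/19
H(X) = -[(5/38)·log₂(5/38) + (8/19)·log₂(8/19) + (9/38)·log₂(9/38) + (4/19)·log₂(4/19)]
  = 0.385000 + 0.525443 + 0.492158 + 0.473248 = 1.8758 bits

H(Y|X) = Σ_x P(x)·H(Y|X=x):
  X=0: P(X=0) = 5/38, P(Y|X=0) = (0, 3/5, 1/5, 1/5) → H(Y|X=0) = 1.370951
  X=1: P(X=1) = 8/19, P(Y|X=1) = (0, 5/8, 1/8, 1/4) → H(Y|X=1) = 1.298795
  X=2: P(X=2) = 9/38, P(Y|X=2) = (1/3, 2/9, 2/9, 2/9) → H(Y|X=2) = 1.974938
  X=3: P(X=3) = 4/19, P(Y|X=3) = (1/4, 1/8, 1/8, 1/2) → H(Y|X=3) = 1.750000
H(Y|X) = (5/38)·1.370951 + (8/19)·1.298795 + (9/38)·1.974938 + (4/19)·1.750000 = 1.5634 bits

H(X,Y) = -Σ_{x,y} P(x,y) log₂ P(x,y). Per-cell terms -P(x,y)·log₂P(x,y):
  X=0: 0.000000, 0.289181, 0.138103, 0.138103
  X=1: 0.000000, 0.506842, 0.223575, 0.341887
  X=2: 0.289181, 0.223575, 0.223575, 0.223575
  X=3: 0.223575, 0.138103, 0.138103, 0.341887
  (cells with P = 0 contribute 0)
Sum of the 16 terms: H(X,Y) = 3.4393 bits

Chain rule check:
  H(X) + H(Y|X) = 1.8758 + 1.5634 = 3.4392 bits
  H(X,Y) = 3.4393 bits
✓ Chain rule verified (Δ = 0.0001 is 4-dp rounding noise: each of the three values was rounded independently).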